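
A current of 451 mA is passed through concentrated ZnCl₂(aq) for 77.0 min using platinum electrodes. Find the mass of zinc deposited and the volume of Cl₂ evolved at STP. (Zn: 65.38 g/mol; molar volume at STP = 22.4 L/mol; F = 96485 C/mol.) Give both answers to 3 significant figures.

Q = 0.451 × 4620 = 2084 C; n(e⁻) = 2084 / 96485 = 0.02160 mol
Cathode: Zn²⁺ + 2e⁻ → Zn → n(Zn) = 0.02160/2 = 0.01080 mol → 0.706 g
Anode: 2Cl⁻ → Cl₂ + 2e⁻ → n(Cl₂) = 0.02160/2 = 0.01080 mol → 0.242 L

0.706 g Zn; 0.242 L Cl₂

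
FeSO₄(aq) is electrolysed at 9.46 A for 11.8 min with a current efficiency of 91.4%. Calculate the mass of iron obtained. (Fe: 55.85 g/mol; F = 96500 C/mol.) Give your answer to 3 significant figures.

1.77 g

Q = 9.46 × 708 = 6698 C
n(e⁻) = 6698 / 96500 = 0.06941 mol
Fe²⁺ + 2e⁻ → Fe, so theoretical m(Fe) = 0.03471 × 55.85 = 1.939 g
Actual mass = 91.4% × 1.939 = 1.77 g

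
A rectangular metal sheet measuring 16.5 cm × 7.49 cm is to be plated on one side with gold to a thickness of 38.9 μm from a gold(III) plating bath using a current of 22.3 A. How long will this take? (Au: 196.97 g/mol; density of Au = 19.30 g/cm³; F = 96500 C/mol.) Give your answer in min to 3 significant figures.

10.2 min

Plated area = 16.5 × 7.49 = 123.6 cm²
Volume = 123.6 × 38.9×10⁻⁴ cm = 0.4808 cm³
m(Au) = 0.4808 × 19.30 = 9.279 g
n(Au) = 9.279 / 196.97 = 0.04711 mol; n(e⁻) = 3 × 0.04711 = 0.1413 mol
Q = 0.1413 × 96500 = 13640 C
t = 13640 / 22.3 = 611.7 s = 10.2 min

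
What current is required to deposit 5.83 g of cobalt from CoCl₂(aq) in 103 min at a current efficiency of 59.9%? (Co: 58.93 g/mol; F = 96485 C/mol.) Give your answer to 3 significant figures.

n(Co) = 5.83 / 58.93 = 0.09893 mol
Co²⁺ + 2e⁻ → Co, so n(e⁻) = 2 × 0.09893 = 0.1979 mol
Q = 0.1979 × 96485 / 0.599 = 31880 C
I = Q / t = 31880 / 6180 s = 5.16 A

5.16 A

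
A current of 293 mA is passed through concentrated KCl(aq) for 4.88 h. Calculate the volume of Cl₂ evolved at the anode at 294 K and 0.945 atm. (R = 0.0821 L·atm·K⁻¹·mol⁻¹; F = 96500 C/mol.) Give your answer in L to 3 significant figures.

Charge passed = 0.293 × 17568 = 5147 C
n(e⁻) = 5147 / 96500 = 0.05334 mol
2Cl⁻ → Cl₂ + 2e⁻, so n(Cl₂) = 0.05334 / 2 = 0.02667 mol
V = nRT/P = 0.02667 × 0.0821 × 294 / 0.945 = 0.6812 L

0.681 L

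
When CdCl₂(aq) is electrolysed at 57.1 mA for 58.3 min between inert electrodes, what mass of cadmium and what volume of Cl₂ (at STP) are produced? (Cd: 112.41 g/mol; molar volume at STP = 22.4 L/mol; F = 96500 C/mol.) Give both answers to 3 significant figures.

0.116 g Cd; 0.0232 L Cl₂

Q = 0.0571 × 3498 = 199.7 C; n(e⁻) = 199.7 / 96500 = 0.002069 mol
Cathode: Cd²⁺ + 2e⁻ → Cd → n(Cd) = 0.002069/2 = 0.001035 mol → 0.116 g
Anode: 2Cl⁻ → Cl₂ + 2e⁻ → n(Cl₂) = 0.002069/2 = 0.001035 mol → 0.0232 L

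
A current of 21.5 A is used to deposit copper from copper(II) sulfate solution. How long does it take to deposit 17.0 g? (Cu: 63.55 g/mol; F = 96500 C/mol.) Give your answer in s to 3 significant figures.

n(Cu) = 17.0 / 63.55 = 0.2675 mol
Cu²⁺ + 2e⁻ → Cu, so n(e⁻) = 2 × 0.2675 = 0.5350 mol
Q = 0.5350 × 96500 = 51630 C
t = Q / I = 51630 / 21.5 = 2401 s

2400 s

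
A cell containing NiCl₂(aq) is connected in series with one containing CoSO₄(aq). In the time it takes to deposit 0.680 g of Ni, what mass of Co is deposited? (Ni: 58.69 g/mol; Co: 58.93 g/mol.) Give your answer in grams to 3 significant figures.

n(Ni) = 0.680 / 58.69 = 0.01159 mol
Ni²⁺ + 2e⁻ → Ni, so n(e⁻) = 2 × 0.01159 = 0.02318 mol
In series, the same 0.02318 mol of electrons flows through the second cell.
Co²⁺ + 2e⁻ → Co, so n(Co) = 0.02318 / 2 = 0.01159 mol
m(Co) = 0.01159 × 58.93 = 0.683 g

0.683 g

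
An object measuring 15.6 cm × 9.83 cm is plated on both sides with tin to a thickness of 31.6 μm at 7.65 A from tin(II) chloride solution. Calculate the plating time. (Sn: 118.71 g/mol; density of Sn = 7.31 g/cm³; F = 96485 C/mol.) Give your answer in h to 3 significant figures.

Plated area = 2 × 15.6 × 9.83 = 306.7 cm²
Volume = 306.7 × 31.6×10⁻⁴ cm = 0.9692 cm³
m(Sn) = 0.9692 × 7.31 = 7.085 g
n(Sn) = 7.085 / 118.71 = 0.05968 mol; n(e⁻) = 2 × 0.05968 = 0.1194 mol
Q = 0.1194 × 96485 = 11520 C
t = 11520 / 7.65 = 1506 s = 0.418 h

0.418 h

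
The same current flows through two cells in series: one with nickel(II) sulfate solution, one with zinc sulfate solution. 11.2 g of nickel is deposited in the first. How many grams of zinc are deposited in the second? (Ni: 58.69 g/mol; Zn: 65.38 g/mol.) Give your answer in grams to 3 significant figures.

n(Ni) = 11.2 / 58.69 = 0.1908 mol
Ni²⁺ + 2e⁻ → Ni, so n(e⁻) = 2 × 0.1908 = 0.3816 mol
Since the cells are in series, n(e⁻) in the Zn cell is also 0.3816 mol.
Zn²⁺ + 2e⁻ → Zn, so n(Zn) = 0.3816 / 2 = 0.1908 mol
m(Zn) = 0.1908 × 65.38 = 12.5 g

12.5 g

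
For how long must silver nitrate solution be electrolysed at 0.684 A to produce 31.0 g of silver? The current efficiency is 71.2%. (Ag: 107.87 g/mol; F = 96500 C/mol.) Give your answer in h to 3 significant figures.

n(Ag) = 31.0 / 107.87 = 0.2874 mol
Ag⁺ + e⁻ → Ag, so n(e⁻) = 0.2874 mol
Q = 0.2874 × 96500 / 0.712 = 38950 C
t = Q / I = 38950 / 0.684 = 56940 s = 15.8 h

15.8 h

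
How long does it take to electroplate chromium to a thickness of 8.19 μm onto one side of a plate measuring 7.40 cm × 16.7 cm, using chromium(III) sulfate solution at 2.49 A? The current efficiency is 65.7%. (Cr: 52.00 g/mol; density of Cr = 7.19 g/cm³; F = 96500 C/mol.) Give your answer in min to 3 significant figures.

Plated area = 7.40 × 16.7 = 123.6 cm²
Volume = 123.6 × 8.19×10⁻⁴ cm = 0.1012 cm³
m(Cr) = 0.1012 × 7.19 = 0.7276 g
n(Cr) = 0.7276 / 52.00 = 0.01399 mol; n(e⁻) = 3 × 0.01399 = 0.04197 mol
Q = 0.04197 × 96500 / 0.657 = 6165 C
t = 6165 / 2.49 = 2476 s = 41.3 min

41.3 min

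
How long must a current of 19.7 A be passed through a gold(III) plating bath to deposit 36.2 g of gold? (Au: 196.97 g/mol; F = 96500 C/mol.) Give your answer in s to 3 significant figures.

n(Au) = 36.2 / 196.97 = 0.1838 mol
Au³⁺ + 3e⁻ → Au, so n(e⁻) = 3 × 0.1838 = 0.5514 mol
Q = 0.5514 × 96500 = 53210 C
t = Q / I = 53210 / 19.7 = 2701 s

2700 s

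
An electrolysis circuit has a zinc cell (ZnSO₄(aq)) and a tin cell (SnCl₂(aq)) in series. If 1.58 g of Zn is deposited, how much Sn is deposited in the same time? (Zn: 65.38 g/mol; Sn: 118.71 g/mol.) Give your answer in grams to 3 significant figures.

n(Zn) = 1.58 / 65.38 = 0.02417 mol
Zn²⁺ + 2e⁻ → Zn, so n(e⁻) = 2 × 0.02417 = 0.04834 mol
In series, the same 0.04834 mol of electrons flows through the second cell.
Sn²⁺ + 2e⁻ → Sn, so n(Sn) = 0.04834 / 2 = 0.02417 mol
m(Sn) = 0.02417 × 118.71 = 2.87 g

2.87 g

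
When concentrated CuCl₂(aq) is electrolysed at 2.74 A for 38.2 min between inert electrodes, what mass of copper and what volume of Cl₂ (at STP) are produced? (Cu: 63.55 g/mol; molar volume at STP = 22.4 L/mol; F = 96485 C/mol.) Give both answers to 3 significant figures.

2.07 g Cu; 0.729 L Cl₂

Q = 2.74 × 2292 = 6280 C; n(e⁻) = 6280 / 96485 = 0.06509 mol
Cathode: Cu²⁺ + 2e⁻ → Cu → n(Cu) = 0.06509/2 = 0.03255 mol → 2.07 g
Anode: 2Cl⁻ → Cl₂ + 2e⁻ → n(Cl₂) = 0.06509/2 = 0.03255 mol → 0.729 L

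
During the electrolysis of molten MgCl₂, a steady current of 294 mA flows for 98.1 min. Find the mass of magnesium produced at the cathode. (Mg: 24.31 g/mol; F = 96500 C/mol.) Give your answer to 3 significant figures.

Q = 0.294 A × 5886 s = 1730 C
n(e⁻) = Q/F = 1730/96500 = 0.01793 mol
Mg²⁺ + 2e⁻ → Mg, so n(Mg) = 0.01793 / 2 = 0.008965 mol
m = 0.008965 × 24.31 = 0.218 g

0.218 g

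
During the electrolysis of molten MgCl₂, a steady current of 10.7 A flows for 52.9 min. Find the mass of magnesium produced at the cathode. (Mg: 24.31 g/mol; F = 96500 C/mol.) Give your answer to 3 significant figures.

Charge passed = 10.7 × 3174 = 33960 C
Moles of electrons = 33960 / 96500 = 0.3519 mol
Mg²⁺ + 2e⁻ → Mg, so n(Mg) = 0.3519 / 2 = 0.1760 mol
m = 0.1760 × 24.31 = 4.28 g

4.28 g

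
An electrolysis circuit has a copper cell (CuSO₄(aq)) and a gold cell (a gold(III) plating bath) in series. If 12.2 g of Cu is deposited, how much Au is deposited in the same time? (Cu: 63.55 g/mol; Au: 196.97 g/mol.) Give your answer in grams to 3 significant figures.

n(Cu) = 12.2 / 63.55 = 0.1920 mol
Cu²⁺ + 2e⁻ → Cu, so n(e⁻) = 2 × 0.1920 = 0.3840 mol
Since the cells are in series, n(e⁻) in the Au cell is also 0.3840 mol.
Au³⁺ + 3e⁻ → Au, so n(Au) = 0.3840 / 3 = 0.1280 mol
m(Au) = 0.1280 × 196.97 = 25.2 g

25.2 g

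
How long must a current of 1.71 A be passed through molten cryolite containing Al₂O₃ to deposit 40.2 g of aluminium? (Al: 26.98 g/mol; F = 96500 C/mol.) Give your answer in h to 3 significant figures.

70.1 h

n(Al) = 40.2 / 26.98 = 1.490 mol
Al³⁺ + 3e⁻ → Al, so n(e⁻) = 3 × 1.490 = 4.470 mol
Q = 4.470 × 96500 = 4.314×10^5 C
t = Q / I = 4.314×10^5 / 1.71 = 2.523×10^5 s = 70.1 h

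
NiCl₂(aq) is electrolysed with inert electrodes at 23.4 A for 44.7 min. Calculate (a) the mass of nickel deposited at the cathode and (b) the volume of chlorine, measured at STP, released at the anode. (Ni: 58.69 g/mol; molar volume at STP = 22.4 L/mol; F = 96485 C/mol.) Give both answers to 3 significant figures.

19.1 g Ni; 7.29 L Cl₂

Q = 23.4 × 2682 = 62760 C; n(e⁻) = 62760 / 96485 = 0.6505 mol
Cathode: Ni²⁺ + 2e⁻ → Ni → n(Ni) = 0.6505/2 = 0.3253 mol → 19.1 g
Anode: 2Cl⁻ → Cl₂ + 2e⁻ → n(Cl₂) = 0.6505/2 = 0.3253 mol → 7.29 L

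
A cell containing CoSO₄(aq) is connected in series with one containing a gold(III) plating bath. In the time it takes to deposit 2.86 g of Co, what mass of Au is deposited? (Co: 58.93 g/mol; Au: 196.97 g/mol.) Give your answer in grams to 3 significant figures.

n(Co) = 2.86 / 58.93 = 0.04853 mol
Co²⁺ + 2e⁻ → Co, so n(e⁻) = 2 × 0.04853 = 0.09706 mol
Same current for the same time ⇒ same n(e⁻) = 0.09706 mol in both cells.
Au³⁺ + 3e⁻ → Au, so n(Au) = 0.09706 / 3 = 0.03235 mol
m(Au) = 0.03235 × 196.97 = 6.37 g

6.37 g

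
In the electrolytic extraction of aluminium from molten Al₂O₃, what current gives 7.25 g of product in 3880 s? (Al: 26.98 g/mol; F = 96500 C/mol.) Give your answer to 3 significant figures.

n(Al) = 7.25 / 26.98 = 0.2687 mol
Al³⁺ + 3e⁻ → Al, so n(e⁻) = 3 × 0.2687 = 0.8061 mol
Q = 0.8061 × 96500 = 77790 C
I = Q / t = 77790 / 3880 s = 20.0 A

20.0 A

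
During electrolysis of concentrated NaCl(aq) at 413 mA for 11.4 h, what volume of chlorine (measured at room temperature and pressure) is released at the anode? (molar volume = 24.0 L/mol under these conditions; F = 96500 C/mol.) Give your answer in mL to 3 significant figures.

Charge passed = 0.413 × 41040 = 16950 C
n(e⁻) = 16950 / 96500 = 0.1756 mol
2Cl⁻ → Cl₂ + 2e⁻, so n(Cl₂) = 0.1756 / 2 = 0.08780 mol
V = 0.08780 × 24.0 = 2.107 L
= 2110 mL

2110 mL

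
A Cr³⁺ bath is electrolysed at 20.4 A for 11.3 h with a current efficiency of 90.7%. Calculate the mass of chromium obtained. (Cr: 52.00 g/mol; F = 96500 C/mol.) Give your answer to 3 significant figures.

Q = 20.4 × 40680 = 8.299×10^5 C
n(e⁻) = 8.299×10^5 / 96500 = 8.600 mol
Cr³⁺ + 3e⁻ → Cr, so theoretical m(Cr) = 2.867 × 52.00 = 149.1 g
Actual mass = 90.7% × 149.1 = 135 g

135 g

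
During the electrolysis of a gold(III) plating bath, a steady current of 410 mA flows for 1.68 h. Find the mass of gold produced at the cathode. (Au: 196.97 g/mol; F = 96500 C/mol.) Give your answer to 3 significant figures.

1.69 g

Q = 0.410 A × 6048 s = 2480 C
n(e⁻) = 2480 / 96500 = 0.02570 mol
Au³⁺ + 3e⁻ → Au, so n(Au) = 0.02570 / 3 = 0.008567 mol
m = 0.008567 × 196.97 = 1.69 g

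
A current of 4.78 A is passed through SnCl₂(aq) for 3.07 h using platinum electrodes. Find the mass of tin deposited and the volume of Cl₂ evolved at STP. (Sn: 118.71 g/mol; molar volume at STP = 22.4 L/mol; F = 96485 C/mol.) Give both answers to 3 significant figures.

32.5 g Sn; 6.13 L Cl₂

Q = 4.78 × 11052 = 52830 C; n(e⁻) = 52830 / 96485 = 0.5475 mol
Cathode: Sn²⁺ + 2e⁻ → Sn → n(Sn) = 0.5475/2 = 0.2738 mol → 32.5 g
Anode: 2Cl⁻ → Cl₂ + 2e⁻ → n(Cl₂) = 0.5475/2 = 0.2738 mol → 6.13 L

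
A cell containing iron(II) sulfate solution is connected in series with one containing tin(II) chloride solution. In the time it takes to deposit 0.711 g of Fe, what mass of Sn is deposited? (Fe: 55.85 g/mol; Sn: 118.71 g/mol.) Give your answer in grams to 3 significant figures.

n(Fe) = 0.711 / 55.85 = 0.01273 mol
Fe²⁺ + 2e⁻ → Fe, so n(e⁻) = 2 × 0.01273 = 0.02546 mol
The cells are in series, so the same charge (and hence the same n(e⁻) = 0.02546 mol) passes through both.
Sn²⁺ + 2e⁻ → Sn, so n(Sn) = 0.02546 / 2 = 0.01273 mol
m(Sn) = 0.01273 × 118.71 = 1.51 g

1.51 g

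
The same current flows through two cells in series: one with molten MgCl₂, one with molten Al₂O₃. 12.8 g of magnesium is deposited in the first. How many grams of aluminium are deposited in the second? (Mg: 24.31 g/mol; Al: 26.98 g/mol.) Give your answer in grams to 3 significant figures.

n(Mg) = 12.8 / 24.31 = 0.5265 mol
Mg²⁺ + 2e⁻ → Mg, so n(e⁻) = 2 × 0.5265 = 1.053 mol
Since the cells are in series, n(e⁻) in the Al cell is also 1.053 mol.
Al³⁺ + 3e⁻ → Al, so n(Al) = 1.053 / 3 = 0.3510 mol
m(Al) = 0.3510 × 26.98 = 9.47 g

9.47 g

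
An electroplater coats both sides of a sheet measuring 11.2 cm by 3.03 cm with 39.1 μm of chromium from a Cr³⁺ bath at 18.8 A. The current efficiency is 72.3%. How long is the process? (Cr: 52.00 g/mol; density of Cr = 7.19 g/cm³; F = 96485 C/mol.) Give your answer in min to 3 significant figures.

Plated area = 2 × 11.2 × 3.03 = 67.87 cm²
Volume = 67.87 × 39.1×10⁻⁴ cm = 0.2654 cm³
m(Cr) = 0.2654 × 7.19 = 1.908 g
n(Cr) = 1.908 / 52.00 = 0.03669 mol; n(e⁻) = 3 × 0.03669 = 0.1101 mol
Q = 0.1101 × 96485 / 0.723 = 14690 C
t = 14690 / 18.8 = 781.4 s = 13.0 min

13.0 min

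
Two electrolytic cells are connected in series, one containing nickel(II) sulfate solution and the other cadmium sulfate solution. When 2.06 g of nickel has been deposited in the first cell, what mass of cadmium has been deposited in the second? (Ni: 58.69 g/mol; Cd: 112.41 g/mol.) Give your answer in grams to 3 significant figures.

n(Ni) = 2.06 / 58.69 = 0.03510 mol
Ni²⁺ + 2e⁻ → Ni, so n(e⁻) = 2 × 0.03510 = 0.07020 mol
The cells are in series, so the same charge (and hence the same n(e⁻) = 0.07020 mol) passes through both.
Cd²⁺ + 2e⁻ → Cd, so n(Cd) = 0.07020 / 2 = 0.03510 mol
m(Cd) = 0.03510 × 112.41 = 3.95 g

3.95 g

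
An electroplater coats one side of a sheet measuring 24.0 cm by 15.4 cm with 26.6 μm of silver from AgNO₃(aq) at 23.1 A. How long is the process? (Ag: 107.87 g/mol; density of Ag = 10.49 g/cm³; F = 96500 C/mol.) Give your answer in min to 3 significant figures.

6.66 min

Plated area = 24.0 × 15.4 = 369.6 cm²
Volume = 369.6 × 26.6×10⁻⁴ cm = 0.9831 cm³
m(Ag) = 0.9831 × 10.49 = 10.31 g
n(Ag) = 10.31 / 107.87 = 0.09558 mol; n(e⁻) = 0.09558 mol
Q = 0.09558 × 96500 = 9223 C
t = 9223 / 23.1 = 399.3 s = 6.66 min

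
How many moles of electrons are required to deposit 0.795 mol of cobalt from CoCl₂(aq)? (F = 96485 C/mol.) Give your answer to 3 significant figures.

Co²⁺ + 2e⁻ → Co, so n(e⁻) = 2 × 0.795 = 1.590 mol

1.59 mol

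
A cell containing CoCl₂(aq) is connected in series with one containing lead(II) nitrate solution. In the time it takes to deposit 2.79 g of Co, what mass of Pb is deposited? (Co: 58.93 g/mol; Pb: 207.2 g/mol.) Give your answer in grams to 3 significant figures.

9.81 g

n(Co) = 2.79 / 58.93 = 0.04734 mol
Co²⁺ + 2e⁻ → Co, so n(e⁻) = 2 × 0.04734 = 0.09468 mol
Same current for the same time ⇒ same n(e⁻) = 0.09468 mol in both cells.
Pb²⁺ + 2e⁻ → Pb, so n(Pb) = 0.09468 / 2 = 0.04734 mol
m(Pb) = 0.04734 × 207.2 = 9.81 g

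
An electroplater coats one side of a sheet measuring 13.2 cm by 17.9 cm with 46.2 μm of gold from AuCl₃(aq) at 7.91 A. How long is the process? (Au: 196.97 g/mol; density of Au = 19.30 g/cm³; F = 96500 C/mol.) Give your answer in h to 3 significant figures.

Plated area = 13.2 × 17.9 = 236.3 cm²
Volume = 236.3 × 46.2×10⁻⁴ cm = 1.092 cm³
m(Au) = 1.092 × 19.30 = 21.08 g
n(Au) = 21.08 / 196.97 = 0.1070 mol; n(e⁻) = 3 × 0.1070 = 0.3210 mol
Q = 0.3210 × 96500 = 30980 C
t = 30980 / 7.91 = 3917 s = 1.09 h

1.09 h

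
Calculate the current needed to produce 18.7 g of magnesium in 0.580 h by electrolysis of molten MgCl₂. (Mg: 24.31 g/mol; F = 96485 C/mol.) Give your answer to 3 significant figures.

n(Mg) = 18.7 / 24.31 = 0.7692 mol
Mg²⁺ + 2e⁻ → Mg, so n(e⁻) = 2 × 0.7692 = 1.538 mol
Q = 1.538 × 96485 = 1.484×10^5 C
I = Q / t = 1.484×10^5 / 2088 s = 71.1 A

71.1 A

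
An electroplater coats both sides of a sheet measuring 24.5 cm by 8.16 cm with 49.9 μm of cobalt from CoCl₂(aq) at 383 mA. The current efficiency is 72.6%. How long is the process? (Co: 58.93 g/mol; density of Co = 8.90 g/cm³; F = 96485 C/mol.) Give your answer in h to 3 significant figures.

Plated area = 2 × 24.5 × 8.16 = 399.8 cm²
Volume = 399.8 × 49.9×10⁻⁴ cm = 1.995 cm³
m(Co) = 1.995 × 8.90 = 17.76 g
n(Co) = 17.76 / 58.93 = 0.3014 mol; n(e⁻) = 2 × 0.3014 = 0.6028 mol
Q = 0.6028 × 96485 / 0.726 = 80110 C
t = 80110 / 0.383 = 2.092×10^5 s = 58.1 h

58.1 h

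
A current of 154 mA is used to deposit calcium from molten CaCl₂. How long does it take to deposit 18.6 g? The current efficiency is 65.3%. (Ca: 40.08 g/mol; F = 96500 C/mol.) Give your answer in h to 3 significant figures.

247 h

n(Ca) = 18.6 / 40.08 = 0.4641 mol
Ca²⁺ + 2e⁻ → Ca, so n(e⁻) = 2 × 0.4641 = 0.9282 mol
Q = 0.9282 × 96500 / 0.653 = 1.372×10^5 C
t = Q / I = 1.372×10^5 / 0.154 = 8.909×10^5 s = 247 h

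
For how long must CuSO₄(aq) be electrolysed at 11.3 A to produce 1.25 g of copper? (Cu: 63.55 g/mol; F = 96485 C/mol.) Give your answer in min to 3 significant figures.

n(Cu) = 1.25 / 63.55 = 0.01967 mol
Cu²⁺ + 2e⁻ → Cu, so n(e⁻) = 2 × 0.01967 = 0.03934 mol
Q = 0.03934 × 96485 = 3796 C
t = Q / I = 3796 / 11.3 = 335.9 s = 5.60 min

5.60 min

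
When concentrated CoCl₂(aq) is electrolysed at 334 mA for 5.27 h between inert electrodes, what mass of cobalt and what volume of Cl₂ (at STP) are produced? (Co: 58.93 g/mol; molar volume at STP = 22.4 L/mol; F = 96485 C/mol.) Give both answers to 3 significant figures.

1.94 g Co; 0.736 L Cl₂

Q = 0.334 × 18972 = 6337 C; n(e⁻) = 6337 / 96485 = 0.06568 mol
Cathode: Co²⁺ + 2e⁻ → Co → n(Co) = 0.06568/2 = 0.03284 mol → 1.94 g
Anode: 2Cl⁻ → Cl₂ + 2e⁻ → n(Cl₂) = 0.06568/2 = 0.03284 mol → 0.736 L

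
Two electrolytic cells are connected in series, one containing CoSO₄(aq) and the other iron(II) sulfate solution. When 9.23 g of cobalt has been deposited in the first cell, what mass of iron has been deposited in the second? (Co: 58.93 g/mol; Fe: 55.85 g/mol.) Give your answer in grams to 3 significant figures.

8.75 g

n(Co) = 9.23 / 58.93 = 0.1566 mol
Co²⁺ + 2e⁻ → Co, so n(e⁻) = 2 × 0.1566 = 0.3132 mol
Same current for the same time ⇒ same n(e⁻) = 0.3132 mol in both cells.
Fe²⁺ + 2e⁻ → Fe, so n(Fe) = 0.3132 / 2 = 0.1566 mol
m(Fe) = 0.1566 × 55.85 = 8.75 g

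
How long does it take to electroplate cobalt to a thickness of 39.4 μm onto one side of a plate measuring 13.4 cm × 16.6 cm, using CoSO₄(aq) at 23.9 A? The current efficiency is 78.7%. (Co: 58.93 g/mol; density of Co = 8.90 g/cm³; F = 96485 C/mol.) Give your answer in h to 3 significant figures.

0.377 h

Plated area = 13.4 × 16.6 = 222.4 cm²
Volume = 222.4 × 39.4×10⁻⁴ cm = 0.8763 cm³
m(Co) = 0.8763 × 8.90 = 7.799 g
n(Co) = 7.799 / 58.93 = 0.1323 mol; n(e⁻) = 2 × 0.1323 = 0.2646 mol
Q = 0.2646 × 96485 / 0.787 = 32440 C
t = 32440 / 23.9 = 1357 s = 0.377 h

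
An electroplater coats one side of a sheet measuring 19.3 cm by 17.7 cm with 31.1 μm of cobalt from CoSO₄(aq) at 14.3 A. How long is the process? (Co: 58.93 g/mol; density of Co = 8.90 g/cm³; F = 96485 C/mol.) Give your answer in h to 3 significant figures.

0.601 h

Plated area = 19.3 × 17.7 = 341.6 cm²
Volume = 341.6 × 31.1×10⁻⁴ cm = 1.062 cm³
m(Co) = 1.062 × 8.90 = 9.452 g
n(Co) = 9.452 / 58.93 = 0.1604 mol; n(e⁻) = 2 × 0.1604 = 0.3208 mol
Q = 0.3208 × 96485 = 30950 C
t = 30950 / 14.3 = 2164 s = 0.601 h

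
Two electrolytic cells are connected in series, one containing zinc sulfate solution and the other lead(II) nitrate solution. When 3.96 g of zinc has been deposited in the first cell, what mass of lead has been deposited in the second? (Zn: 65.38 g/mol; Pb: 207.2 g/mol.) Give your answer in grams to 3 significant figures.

n(Zn) = 3.96 / 65.38 = 0.06057 mol
Zn²⁺ + 2e⁻ → Zn, so n(e⁻) = 2 × 0.06057 = 0.1211 mol
The cells are in series, so the same charge (and hence the same n(e⁻) = 0.1211 mol) passes through both.
Pb²⁺ + 2e⁻ → Pb, so n(Pb) = 0.1211 / 2 = 0.06055 mol
m(Pb) = 0.06055 × 207.2 = 12.5 g

12.5 g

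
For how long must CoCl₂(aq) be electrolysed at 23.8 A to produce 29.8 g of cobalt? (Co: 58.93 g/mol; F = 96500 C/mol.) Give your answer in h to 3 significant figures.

n(Co) = 29.8 / 58.93 = 0.5057 mol
Co²⁺ + 2e⁻ → Co, so n(e⁻) = 2 × 0.5057 = 1.011 mol
Q = 1.011 × 96500 = 97560 C
t = Q / I = 97560 / 23.8 = 4099 s = 1.14 h

1.14 h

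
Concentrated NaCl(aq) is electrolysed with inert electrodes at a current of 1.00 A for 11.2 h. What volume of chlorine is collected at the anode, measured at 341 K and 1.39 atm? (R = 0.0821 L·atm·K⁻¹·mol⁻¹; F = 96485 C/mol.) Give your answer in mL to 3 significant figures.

Q = 1.00 A × 40320 s = 40320 C
Moles of electrons = 40320 / 96485 = 0.4179 mol
2Cl⁻ → Cl₂ + 2e⁻, so n(Cl₂) = 0.4179 / 2 = 0.2090 mol
V = nRT/P = 0.2090 × 0.0821 × 341 / 1.39 = 4.209 L
= 4210 mL

4210 mL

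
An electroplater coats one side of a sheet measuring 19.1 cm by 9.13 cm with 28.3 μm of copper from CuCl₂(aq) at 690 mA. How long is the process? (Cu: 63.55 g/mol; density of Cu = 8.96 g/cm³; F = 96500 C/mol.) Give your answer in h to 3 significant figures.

5.41 h

Plated area = 19.1 × 9.13 = 174.4 cm²
Volume = 174.4 × 28.3×10⁻⁴ cm = 0.4936 cm³
m(Cu) = 0.4936 × 8.96 = 4.423 g
n(Cu) = 4.423 / 63.55 = 0.06960 mol; n(e⁻) = 2 × 0.06960 = 0.1392 mol
Q = 0.1392 × 96500 = 13430 C
t = 13430 / 0.690 = 19460 s = 5.41 h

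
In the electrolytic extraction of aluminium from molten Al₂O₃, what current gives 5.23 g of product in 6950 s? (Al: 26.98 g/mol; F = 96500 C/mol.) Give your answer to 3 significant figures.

8.07 A

n(Al) = 5.23 / 26.98 = 0.1938 mol
Al³⁺ + 3e⁻ → Al, so n(e⁻) = 3 × 0.1938 = 0.5814 mol
Q = 0.5814 × 96500 = 56110 C
I = Q / t = 56110 / 6950 s = 8.07 A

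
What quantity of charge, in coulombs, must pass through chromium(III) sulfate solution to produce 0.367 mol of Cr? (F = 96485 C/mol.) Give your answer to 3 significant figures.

Cr³⁺ + 3e⁻ → Cr, so n(e⁻) = 3 × 0.367 = 1.101 mol
Q = 1.101 × 96485 = 1.062×10^5 C

1.06×10^5 C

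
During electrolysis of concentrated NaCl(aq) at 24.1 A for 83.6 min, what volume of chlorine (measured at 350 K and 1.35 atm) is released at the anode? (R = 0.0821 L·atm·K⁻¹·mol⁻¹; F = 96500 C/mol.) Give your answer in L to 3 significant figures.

Q = 24.1 A × 5016 s = 1.209×10^5 C
n(e⁻) = 1.209×10^5 / 96500 = 1.253 mol
2Cl⁻ → Cl₂ + 2e⁻, so n(Cl₂) = 1.253 / 2 = 0.6265 mol
V = nRT/P = 0.6265 × 0.0821 × 350 / 1.35 = 13.34 L

13.3 L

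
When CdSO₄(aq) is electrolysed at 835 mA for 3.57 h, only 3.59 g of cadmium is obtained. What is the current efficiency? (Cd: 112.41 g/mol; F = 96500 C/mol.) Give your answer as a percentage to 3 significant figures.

Q = 0.835 × 12852 = 10730 C
n(e⁻) = 10730 / 96500 = 0.1112 mol
Cd²⁺ + 2e⁻ → Cd, so theoretical n(Cd) = 0.05560 mol → 6.250 g
Efficiency = 3.59 / 6.250 = 0.5744 = 57.4%

57.4%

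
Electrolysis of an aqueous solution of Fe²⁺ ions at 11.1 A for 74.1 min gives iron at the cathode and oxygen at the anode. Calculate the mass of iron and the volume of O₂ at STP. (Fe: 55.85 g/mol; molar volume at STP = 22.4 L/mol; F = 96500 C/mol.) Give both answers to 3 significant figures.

14.3 g Fe; 2.86 L O₂

Q = 11.1 × 4446 = 49350 C; n(e⁻) = 49350 / 96500 = 0.5114 mol
Cathode: Fe²⁺ + 2e⁻ → Fe → n(Fe) = 0.5114/2 = 0.2557 mol → 14.3 g
Anode: 2H₂O → O₂ + 4H⁺ + 4e⁻ → n(O₂) = 0.5114/4 = 0.1279 mol → 2.86 L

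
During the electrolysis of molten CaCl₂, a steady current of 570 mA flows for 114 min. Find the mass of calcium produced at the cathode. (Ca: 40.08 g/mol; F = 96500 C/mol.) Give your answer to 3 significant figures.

0.810 g

Charge passed = 0.570 × 6840 = 3899 C
n(e⁻) = 3899 / 96500 = 0.04040 mol
Ca²⁺ + 2e⁻ → Ca, so n(Ca) = 0.04040 / 2 = 0.02020 mol
m = 0.02020 × 40.08 = 0.810 g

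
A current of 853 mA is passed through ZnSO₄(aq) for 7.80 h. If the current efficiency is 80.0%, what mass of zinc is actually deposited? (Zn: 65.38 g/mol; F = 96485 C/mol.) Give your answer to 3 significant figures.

6.49 g

Q = 0.853 × 28080 = 23950 C
n(e⁻) = 23950 / 96485 = 0.2482 mol
Zn²⁺ + 2e⁻ → Zn, so theoretical m(Zn) = 0.1241 × 65.38 = 8.114 g
Actual mass = 80.0% × 8.114 = 6.49 g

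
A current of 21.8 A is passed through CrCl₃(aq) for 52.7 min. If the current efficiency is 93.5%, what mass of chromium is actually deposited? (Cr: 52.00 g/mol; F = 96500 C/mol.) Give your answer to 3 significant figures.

11.6 g

Q = 21.8 × 3162 = 68930 C
n(e⁻) = 68930 / 96500 = 0.7143 mol
Cr³⁺ + 3e⁻ → Cr, so theoretical m(Cr) = 0.2381 × 52.00 = 12.38 g
Actual mass = 93.5% × 12.38 = 11.6 g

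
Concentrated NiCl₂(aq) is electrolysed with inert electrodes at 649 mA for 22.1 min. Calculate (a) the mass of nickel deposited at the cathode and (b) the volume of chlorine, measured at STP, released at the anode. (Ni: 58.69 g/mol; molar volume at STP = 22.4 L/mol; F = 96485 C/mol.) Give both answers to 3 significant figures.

0.262 g Ni; 0.0999 L Cl₂

Q = 0.649 × 1326 = 860.6 C; n(e⁻) = 860.6 / 96485 = 0.008920 mol
Cathode: Ni²⁺ + 2e⁻ → Ni → n(Ni) = 0.008920/2 = 0.004460 mol → 0.262 g
Anode: 2Cl⁻ → Cl₂ + 2e⁻ → n(Cl₂) = 0.008920/2 = 0.004460 mol → 0.0999 L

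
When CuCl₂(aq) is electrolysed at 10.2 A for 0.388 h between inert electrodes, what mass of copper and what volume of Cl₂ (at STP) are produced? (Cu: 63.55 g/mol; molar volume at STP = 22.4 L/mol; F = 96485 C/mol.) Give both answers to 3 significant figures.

Q = 10.2 × 1396.8 = 14250 C; n(e⁻) = 14250 / 96485 = 0.1477 mol
Cathode: Cu²⁺ + 2e⁻ → Cu → n(Cu) = 0.1477/2 = 0.07385 mol → 4.69 g
Anode: 2Cl⁻ → Cl₂ + 2e⁻ → n(Cl₂) = 0.1477/2 = 0.07385 mol → 1.65 L

4.69 g Cu; 1.65 L Cl₂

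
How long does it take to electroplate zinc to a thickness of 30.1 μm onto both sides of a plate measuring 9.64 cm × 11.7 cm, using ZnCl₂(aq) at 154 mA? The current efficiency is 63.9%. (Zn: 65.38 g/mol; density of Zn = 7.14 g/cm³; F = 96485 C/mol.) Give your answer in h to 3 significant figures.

40.4 h

Plated area = 2 × 9.64 × 11.7 = 225.6 cm²
Volume = 225.6 × 30.1×10⁻⁴ cm = 0.6791 cm³
m(Zn) = 0.6791 × 7.14 = 4.849 g
n(Zn) = 4.849 / 65.38 = 0.07417 mol; n(e⁻) = 2 × 0.07417 = 0.1483 mol
Q = 0.1483 × 96485 / 0.639 = 22390 C
t = 22390 / 0.154 = 1.454×10^5 s = 40.4 h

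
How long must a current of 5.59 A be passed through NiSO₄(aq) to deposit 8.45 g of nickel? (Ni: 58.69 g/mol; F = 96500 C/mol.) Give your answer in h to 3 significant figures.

n(Ni) = 8.45 / 58.69 = 0.1440 mol
Ni²⁺ + 2e⁻ → Ni, so n(e⁻) = 2 × 0.1440 = 0.2880 mol
Q = 0.2880 × 96500 = 27790 C
t = Q / I = 27790 / 5.59 = 4971 s = 1.38 h

1.38 h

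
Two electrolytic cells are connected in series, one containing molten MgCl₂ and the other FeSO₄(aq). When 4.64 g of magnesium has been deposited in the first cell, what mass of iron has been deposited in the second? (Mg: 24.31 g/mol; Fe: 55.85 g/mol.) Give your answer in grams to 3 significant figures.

n(Mg) = 4.64 / 24.31 = 0.1909 mol
Mg²⁺ + 2e⁻ → Mg, so n(e⁻) = 2 × 0.1909 = 0.3818 mol
Since the cells are in series, n(e⁻) in the Fe cell is also 0.3818 mol.
Fe²⁺ + 2e⁻ → Fe, so n(Fe) = 0.3818 / 2 = 0.1909 mol
m(Fe) = 0.1909 × 55.85 = 10.7 g

10.7 g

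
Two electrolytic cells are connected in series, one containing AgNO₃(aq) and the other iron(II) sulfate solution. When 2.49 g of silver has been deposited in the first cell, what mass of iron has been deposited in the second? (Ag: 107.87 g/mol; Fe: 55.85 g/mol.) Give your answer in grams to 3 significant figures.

0.645 g

n(Ag) = 2.49 / 107.87 = 0.02308 mol
Ag⁺ + e⁻ → Ag, so n(e⁻) = 0.02308 mol
In series, the same 0.02308 mol of electrons flows through the second cell.
Fe²⁺ + 2e⁻ → Fe, so n(Fe) = 0.02308 / 2 = 0.01154 mol
m(Fe) = 0.01154 × 55.85 = 0.645 g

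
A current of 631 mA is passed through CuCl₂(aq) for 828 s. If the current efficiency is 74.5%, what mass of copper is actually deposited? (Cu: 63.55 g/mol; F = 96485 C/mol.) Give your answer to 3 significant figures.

Q = 0.631 × 828 = 522.5 C
n(e⁻) = 522.5 / 96485 = 0.005415 mol
Cu²⁺ + 2e⁻ → Cu, so theoretical m(Cu) = 0.002708 × 63.55 = 0.1721 g
Actual mass = 74.5% × 0.1721 = 0.128 g

0.128 g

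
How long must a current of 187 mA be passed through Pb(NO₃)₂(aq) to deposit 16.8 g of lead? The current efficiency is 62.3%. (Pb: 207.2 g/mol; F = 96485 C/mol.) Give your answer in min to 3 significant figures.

n(Pb) = 16.8 / 207.2 = 0.08108 mol
Pb²⁺ + 2e⁻ → Pb, so n(e⁻) = 2 × 0.08108 = 0.1622 mol
Q = 0.1622 × 96485 / 0.623 = 25120 C
t = Q / I = 25120 / 0.187 = 1.343×10^5 s = 2240 min

2240 min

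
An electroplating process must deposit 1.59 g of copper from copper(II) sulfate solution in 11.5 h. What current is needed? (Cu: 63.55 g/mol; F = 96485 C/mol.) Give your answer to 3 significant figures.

0.117 A

n(Cu) = 1.59 / 63.55 = 0.02502 mol
Cu²⁺ + 2e⁻ → Cu, so n(e⁻) = 2 × 0.02502 = 0.05004 mol
Q = 0.05004 × 96485 = 4828 C
I = Q / t = 4828 / 41400 s = 0.117 A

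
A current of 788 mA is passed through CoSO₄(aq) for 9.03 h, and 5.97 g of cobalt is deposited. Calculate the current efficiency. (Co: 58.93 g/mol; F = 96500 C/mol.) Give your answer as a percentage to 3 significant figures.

Q = 0.788 × 32508 = 25620 C
n(e⁻) = 25620 / 96500 = 0.2655 mol
Co²⁺ + 2e⁻ → Co, so theoretical n(Co) = 0.1328 mol → 7.826 g
Efficiency = 5.97 / 7.826 = 0.7628 = 76.3%

76.3%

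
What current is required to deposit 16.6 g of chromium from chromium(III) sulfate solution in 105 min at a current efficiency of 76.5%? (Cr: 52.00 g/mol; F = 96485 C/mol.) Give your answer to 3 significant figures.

19.2 A

n(Cr) = 16.6 / 52.00 = 0.3192 mol
Cr³⁺ + 3e⁻ → Cr, so n(e⁻) = 3 × 0.3192 = 0.9576 mol
Q = 0.9576 × 96485 / 0.765 = 1.208×10^5 C
I = Q / t = 1.208×10^5 / 6300 s = 19.2 A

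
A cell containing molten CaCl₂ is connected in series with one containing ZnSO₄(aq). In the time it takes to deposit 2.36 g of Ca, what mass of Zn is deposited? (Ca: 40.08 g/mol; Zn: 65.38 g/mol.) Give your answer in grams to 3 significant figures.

n(Ca) = 2.36 / 40.08 = 0.05888 mol
Ca²⁺ + 2e⁻ → Ca, so n(e⁻) = 2 × 0.05888 = 0.1178 mol
In series, the same 0.1178 mol of electrons flows through the second cell.
Zn²⁺ + 2e⁻ → Zn, so n(Zn) = 0.1178 / 2 = 0.05890 mol
m(Zn) = 0.05890 × 65.38 = 3.85 g

3.85 g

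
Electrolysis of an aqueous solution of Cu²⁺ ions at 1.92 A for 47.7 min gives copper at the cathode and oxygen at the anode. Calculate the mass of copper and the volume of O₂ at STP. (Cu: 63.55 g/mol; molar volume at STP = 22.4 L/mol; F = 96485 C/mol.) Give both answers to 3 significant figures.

Q = 1.92 × 2862 = 5495 C; n(e⁻) = 5495 / 96485 = 0.05695 mol
Cathode: Cu²⁺ + 2e⁻ → Cu → n(Cu) = 0.05695/2 = 0.02848 mol → 1.81 g
Anode: 2H₂O → O₂ + 4H⁺ + 4e⁻ → n(O₂) = 0.05695/4 = 0.01424 mol → 0.319 L

1.81 g Cu; 0.319 L O₂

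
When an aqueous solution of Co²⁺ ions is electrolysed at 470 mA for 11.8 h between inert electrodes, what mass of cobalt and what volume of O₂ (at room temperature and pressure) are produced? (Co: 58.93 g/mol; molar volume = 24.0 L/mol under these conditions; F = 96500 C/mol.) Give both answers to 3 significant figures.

6.10 g Co; 1.24 L O₂

Q = 0.470 × 42480 = 19970 C; n(e⁻) = 19970 / 96500 = 0.2069 mol
Cathode: Co²⁺ + 2e⁻ → Co → n(Co) = 0.2069/2 = 0.1035 mol → 6.10 g
Anode: 2H₂O → O₂ + 4H⁺ + 4e⁻ → n(O₂) = 0.2069/4 = 0.05173 mol → 1.24 L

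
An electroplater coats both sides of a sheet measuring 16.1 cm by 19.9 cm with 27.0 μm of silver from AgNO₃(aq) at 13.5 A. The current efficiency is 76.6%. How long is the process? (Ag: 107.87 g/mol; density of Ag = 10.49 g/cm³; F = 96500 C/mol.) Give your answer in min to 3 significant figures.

26.2 min

Plated area = 2 × 16.1 × 19.9 = 640.8 cm²
Volume = 640.8 × 27.0×10⁻⁴ cm = 1.730 cm³
m(Ag) = 1.730 × 10.49 = 18.15 g
n(Ag) = 18.15 / 107.87 = 0.1683 mol; n(e⁻) = 0.1683 mol
Q = 0.1683 × 96500 / 0.766 = 21200 C
t = 21200 / 13.5 = 1570 s = 26.2 min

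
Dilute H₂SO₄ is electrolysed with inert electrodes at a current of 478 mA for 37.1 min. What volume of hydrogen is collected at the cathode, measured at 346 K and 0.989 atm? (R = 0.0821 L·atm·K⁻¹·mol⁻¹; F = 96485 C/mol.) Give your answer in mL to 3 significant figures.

158 mL

Charge passed = 0.478 × 2226 = 1064 C
Moles of electrons = 1064 / 96485 = 0.01103 mol
2H⁺ + 2e⁻ → H₂, so n(H₂) = 0.01103 / 2 = 0.005515 mol
V = nRT/P = 0.005515 × 0.0821 × 346 / 0.989 = 0.1584 L
= 158 mL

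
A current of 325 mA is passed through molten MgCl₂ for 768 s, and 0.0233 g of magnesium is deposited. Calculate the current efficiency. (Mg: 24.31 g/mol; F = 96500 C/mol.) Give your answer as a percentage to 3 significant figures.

Q = 0.325 × 768 = 249.6 C
n(e⁻) = 249.6 / 96500 = 0.002587 mol
Mg²⁺ + 2e⁻ → Mg, so theoretical n(Mg) = 0.001294 mol → 0.03146 g
Efficiency = 0.0233 / 0.03146 = 0.7406 = 74.1%

74.1%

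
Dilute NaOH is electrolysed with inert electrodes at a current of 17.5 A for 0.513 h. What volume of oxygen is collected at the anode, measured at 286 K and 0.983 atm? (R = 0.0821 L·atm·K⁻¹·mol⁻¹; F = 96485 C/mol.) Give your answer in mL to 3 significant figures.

Q = 17.5 A × 1846.8 s = 32320 C
n(e⁻) = Q/F = 32320/96485 = 0.3350 mol
2H₂O → O₂ + 4H⁺ + 4e⁻, so n(O₂) = 0.3350 / 4 = 0.08375 mol
V = nRT/P = 0.08375 × 0.0821 × 286 / 0.983 = 2.001 L
= 2000 mL

2000 mL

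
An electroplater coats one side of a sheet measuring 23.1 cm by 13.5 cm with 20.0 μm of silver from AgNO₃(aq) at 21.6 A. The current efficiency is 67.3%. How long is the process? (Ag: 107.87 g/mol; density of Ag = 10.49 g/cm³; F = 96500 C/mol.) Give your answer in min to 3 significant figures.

6.71 min

Plated area = 23.1 × 13.5 = 311.9 cm²
Volume = 311.9 × 20.0×10⁻⁴ cm = 0.6238 cm³
m(Ag) = 0.6238 × 10.49 = 6.544 g
n(Ag) = 6.544 / 107.87 = 0.06067 mol; n(e⁻) = 0.06067 mol
Q = 0.06067 × 96500 / 0.673 = 8699 C
t = 8699 / 21.6 = 402.7 s = 6.71 min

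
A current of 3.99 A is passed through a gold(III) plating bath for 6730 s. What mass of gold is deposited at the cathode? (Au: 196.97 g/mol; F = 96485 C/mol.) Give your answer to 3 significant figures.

18.3 g

Charge passed = 3.99 × 6730 = 26850 C
n(e⁻) = Q/F = 26850/96485 = 0.2783 mol
Au³⁺ + 3e⁻ → Au, so n(Au) = 0.2783 / 3 = 0.09277 mol
m = 0.09277 × 196.97 = 18.3 g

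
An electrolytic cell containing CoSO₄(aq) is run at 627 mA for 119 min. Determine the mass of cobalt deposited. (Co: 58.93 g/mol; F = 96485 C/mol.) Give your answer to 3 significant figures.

Q = It = 0.627 × 7140 = 4477 C
n(e⁻) = 4477 / 96485 = 0.04640 mol
Co²⁺ + 2e⁻ → Co, so n(Co) = 0.04640 / 2 = 0.02320 mol
m = 0.02320 × 58.93 = 1.37 g

1.37 g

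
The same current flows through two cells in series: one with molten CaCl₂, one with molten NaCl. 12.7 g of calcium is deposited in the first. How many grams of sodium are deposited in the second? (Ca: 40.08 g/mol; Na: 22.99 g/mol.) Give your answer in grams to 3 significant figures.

14.6 g

n(Ca) = 12.7 / 40.08 = 0.3169 mol
Ca²⁺ + 2e⁻ → Ca, so n(e⁻) = 2 × 0.3169 = 0.6338 mol
Since the cells are in series, n(e⁻) in the Na cell is also 0.6338 mol.
Na⁺ + e⁻ → Na, so n(Na) = 0.6338 mol
m(Na) = 0.6338 × 22.99 = 14.6 g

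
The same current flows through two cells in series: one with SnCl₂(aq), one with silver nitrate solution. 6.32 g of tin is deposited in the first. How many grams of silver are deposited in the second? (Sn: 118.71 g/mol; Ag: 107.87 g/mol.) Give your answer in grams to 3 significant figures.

11.5 g

n(Sn) = 6.32 / 118.71 = 0.05324 mol
Sn²⁺ + 2e⁻ → Sn, so n(e⁻) = 2 × 0.05324 = 0.1065 mol
In series, the same 0.1065 mol of electrons flows through the second cell.
Ag⁺ + e⁻ → Ag, so n(Ag) = 0.1065 mol
m(Ag) = 0.1065 × 107.87 = 11.5 g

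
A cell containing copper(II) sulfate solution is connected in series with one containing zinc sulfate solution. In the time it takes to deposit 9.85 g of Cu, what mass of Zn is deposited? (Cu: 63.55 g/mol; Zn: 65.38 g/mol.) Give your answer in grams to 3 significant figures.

10.1 g

n(Cu) = 9.85 / 63.55 = 0.1550 mol
Cu²⁺ + 2e⁻ → Cu, so n(e⁻) = 2 × 0.1550 = 0.3100 mol
The cells are in series, so the same charge (and hence the same n(e⁻) = 0.3100 mol) passes through both.
Zn²⁺ + 2e⁻ → Zn, so n(Zn) = 0.3100 / 2 = 0.1550 mol
m(Zn) = 0.1550 × 65.38 = 10.1 g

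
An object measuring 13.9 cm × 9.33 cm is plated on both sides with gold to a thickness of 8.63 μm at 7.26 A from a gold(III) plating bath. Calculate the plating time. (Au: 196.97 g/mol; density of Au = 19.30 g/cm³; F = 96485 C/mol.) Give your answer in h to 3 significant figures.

0.243 h

Plated area = 2 × 13.9 × 9.33 = 259.4 cm²
Volume = 259.4 × 8.63×10⁻⁴ cm = 0.2239 cm³
m(Au) = 0.2239 × 19.30 = 4.321 g
n(Au) = 4.321 / 196.97 = 0.02194 mol; n(e⁻) = 3 × 0.02194 = 0.06582 mol
Q = 0.06582 × 96485 = 6351 C
t = 6351 / 7.26 = 874.8 s = 0.243 h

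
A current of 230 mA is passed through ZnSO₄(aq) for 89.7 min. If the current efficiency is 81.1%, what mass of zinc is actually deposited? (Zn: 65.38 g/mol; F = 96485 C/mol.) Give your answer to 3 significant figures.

Q = 0.230 × 5382 = 1238 C
n(e⁻) = 1238 / 96485 = 0.01283 mol
Zn²⁺ + 2e⁻ → Zn, so theoretical m(Zn) = 0.006415 × 65.38 = 0.4194 g
Actual mass = 81.1% × 0.4194 = 0.340 g

0.340 g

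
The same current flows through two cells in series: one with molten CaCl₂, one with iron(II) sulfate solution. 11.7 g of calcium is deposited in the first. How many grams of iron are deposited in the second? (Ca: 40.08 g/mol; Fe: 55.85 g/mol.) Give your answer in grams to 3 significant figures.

n(Ca) = 11.7 / 40.08 = 0.2919 mol
Ca²⁺ + 2e⁻ → Ca, so n(e⁻) = 2 × 0.2919 = 0.5838 mol
Same current for the same time ⇒ same n(e⁻) = 0.5838 mol in both cells.
Fe²⁺ + 2e⁻ → Fe, so n(Fe) = 0.5838 / 2 = 0.2919 mol
m(Fe) = 0.2919 × 55.85 = 16.3 g

16.3 g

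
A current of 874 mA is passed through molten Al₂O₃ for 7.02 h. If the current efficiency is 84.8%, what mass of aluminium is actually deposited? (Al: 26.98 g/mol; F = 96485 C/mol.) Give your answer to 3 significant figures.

Q = 0.874 × 25272 = 22090 C
n(e⁻) = 22090 / 96485 = 0.2289 mol
Al³⁺ + 3e⁻ → Al, so theoretical m(Al) = 0.07630 × 26.98 = 2.059 g
Actual mass = 84.8% × 2.059 = 1.75 g

1.75 g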